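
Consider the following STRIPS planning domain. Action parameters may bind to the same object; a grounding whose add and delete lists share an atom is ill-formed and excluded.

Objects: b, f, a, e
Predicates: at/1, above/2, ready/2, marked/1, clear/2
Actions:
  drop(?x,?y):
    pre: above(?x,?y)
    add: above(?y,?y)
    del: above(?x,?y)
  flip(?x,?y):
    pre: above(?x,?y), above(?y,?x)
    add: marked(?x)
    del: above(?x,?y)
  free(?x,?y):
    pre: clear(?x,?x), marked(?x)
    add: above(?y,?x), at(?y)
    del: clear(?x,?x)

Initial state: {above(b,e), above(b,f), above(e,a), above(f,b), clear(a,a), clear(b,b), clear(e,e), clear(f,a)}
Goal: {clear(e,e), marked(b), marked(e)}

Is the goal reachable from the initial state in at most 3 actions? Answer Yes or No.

Yes

1. drop(b,e)  →  {above(b,f), above(e,a), above(e,e), above(f,b), clear(a,a), clear(b,b), clear(e,e), clear(f,a)}
2. flip(b,f)  →  {above(e,a), above(e,e), above(f,b), clear(a,a), clear(b,b), clear(e,e), clear(f,a), marked(b)}
3. flip(e,e)  →  {above(e,a), above(f,b), clear(a,a), clear(b,b), clear(e,e), clear(f,a), marked(b), marked(e)}
optimal plan length = 3; 3 ≤ 3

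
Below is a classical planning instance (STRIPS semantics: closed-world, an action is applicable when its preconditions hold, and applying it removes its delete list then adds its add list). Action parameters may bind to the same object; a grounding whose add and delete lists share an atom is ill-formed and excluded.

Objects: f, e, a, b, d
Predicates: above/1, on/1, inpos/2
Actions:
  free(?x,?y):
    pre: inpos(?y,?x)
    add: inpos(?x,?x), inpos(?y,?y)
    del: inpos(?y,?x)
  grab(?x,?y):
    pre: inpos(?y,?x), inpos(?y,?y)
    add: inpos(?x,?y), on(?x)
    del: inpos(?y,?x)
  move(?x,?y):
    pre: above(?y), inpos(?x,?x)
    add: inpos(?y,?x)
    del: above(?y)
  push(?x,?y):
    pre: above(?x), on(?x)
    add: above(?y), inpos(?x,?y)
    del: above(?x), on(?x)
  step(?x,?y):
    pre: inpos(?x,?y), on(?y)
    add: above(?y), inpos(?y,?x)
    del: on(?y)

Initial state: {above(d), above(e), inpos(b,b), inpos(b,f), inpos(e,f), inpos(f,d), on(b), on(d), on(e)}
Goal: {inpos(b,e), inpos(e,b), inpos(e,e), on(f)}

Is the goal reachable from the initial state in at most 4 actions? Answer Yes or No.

1. free(f,e)  →  {above(d), above(e), inpos(b,b), inpos(b,f), inpos(e,e), inpos(f,d), inpos(f,f), on(b), on(d), on(e)}
2. grab(f,b)  →  {above(d), above(e), inpos(b,b), inpos(e,e), inpos(f,b), inpos(f,d), inpos(f,f), on(b), on(d), on(e), on(f)}
3. move(b,e)  →  {above(d), inpos(b,b), inpos(e,b), inpos(e,e), inpos(f,b), inpos(f,d), inpos(f,f), on(b), on(d), on(e), on(f)}
4. step(e,b)  →  {above(b), above(d), inpos(b,b), inpos(b,e), inpos(e,b), inpos(e,e), inpos(f,b), inpos(f,d), inpos(f,f), on(d), on(e), on(f)}
optimal plan length = 4; 4 ≤ 4

Yes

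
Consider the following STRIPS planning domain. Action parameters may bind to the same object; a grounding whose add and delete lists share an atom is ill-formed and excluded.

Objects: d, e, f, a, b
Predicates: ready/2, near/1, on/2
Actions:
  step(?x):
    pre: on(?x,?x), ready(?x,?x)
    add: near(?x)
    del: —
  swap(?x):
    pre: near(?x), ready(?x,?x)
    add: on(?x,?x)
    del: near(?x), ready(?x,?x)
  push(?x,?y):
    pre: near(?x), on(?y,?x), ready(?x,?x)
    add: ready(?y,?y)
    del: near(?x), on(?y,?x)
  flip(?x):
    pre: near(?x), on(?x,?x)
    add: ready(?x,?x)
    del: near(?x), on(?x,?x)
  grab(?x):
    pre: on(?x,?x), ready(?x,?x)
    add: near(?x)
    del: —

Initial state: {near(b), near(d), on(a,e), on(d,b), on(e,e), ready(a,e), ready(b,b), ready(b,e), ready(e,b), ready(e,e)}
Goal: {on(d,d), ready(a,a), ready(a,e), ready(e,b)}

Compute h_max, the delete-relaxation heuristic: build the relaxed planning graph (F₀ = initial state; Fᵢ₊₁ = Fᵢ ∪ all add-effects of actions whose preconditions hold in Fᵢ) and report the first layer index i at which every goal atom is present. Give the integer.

F0 = init (10 atoms)
F1 = F0 ∪ {near(e), on(b,b), ready(d,d)}  (13 atoms)
F2 = F1 ∪ {on(d,d), ready(a,a)}  (15 atoms)
goal ⊆ F2  ⇒  h_max = 2

2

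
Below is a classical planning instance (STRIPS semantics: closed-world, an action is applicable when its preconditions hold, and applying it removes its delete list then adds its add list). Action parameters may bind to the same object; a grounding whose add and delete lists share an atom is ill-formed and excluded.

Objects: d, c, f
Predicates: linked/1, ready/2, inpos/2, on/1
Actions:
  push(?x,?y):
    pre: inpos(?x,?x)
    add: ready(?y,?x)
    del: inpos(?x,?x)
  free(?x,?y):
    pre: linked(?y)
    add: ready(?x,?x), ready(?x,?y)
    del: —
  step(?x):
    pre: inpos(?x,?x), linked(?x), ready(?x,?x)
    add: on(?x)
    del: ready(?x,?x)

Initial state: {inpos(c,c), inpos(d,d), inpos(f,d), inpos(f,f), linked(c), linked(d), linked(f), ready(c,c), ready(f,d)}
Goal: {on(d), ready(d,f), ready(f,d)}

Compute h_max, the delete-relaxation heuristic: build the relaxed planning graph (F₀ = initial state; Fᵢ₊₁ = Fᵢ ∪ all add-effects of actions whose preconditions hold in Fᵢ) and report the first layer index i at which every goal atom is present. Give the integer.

F0 = init (9 atoms)
F1 = F0 ∪ {on(c), ready(c,d), ready(c,f), ready(d,c), ready(d,d), ready(d,f), ready(f,c), ready(f,f)}  (17 atoms)
F2 = F1 ∪ {on(d), on(f)}  (19 atoms)
goal ⊆ F2  ⇒  h_max = 2

2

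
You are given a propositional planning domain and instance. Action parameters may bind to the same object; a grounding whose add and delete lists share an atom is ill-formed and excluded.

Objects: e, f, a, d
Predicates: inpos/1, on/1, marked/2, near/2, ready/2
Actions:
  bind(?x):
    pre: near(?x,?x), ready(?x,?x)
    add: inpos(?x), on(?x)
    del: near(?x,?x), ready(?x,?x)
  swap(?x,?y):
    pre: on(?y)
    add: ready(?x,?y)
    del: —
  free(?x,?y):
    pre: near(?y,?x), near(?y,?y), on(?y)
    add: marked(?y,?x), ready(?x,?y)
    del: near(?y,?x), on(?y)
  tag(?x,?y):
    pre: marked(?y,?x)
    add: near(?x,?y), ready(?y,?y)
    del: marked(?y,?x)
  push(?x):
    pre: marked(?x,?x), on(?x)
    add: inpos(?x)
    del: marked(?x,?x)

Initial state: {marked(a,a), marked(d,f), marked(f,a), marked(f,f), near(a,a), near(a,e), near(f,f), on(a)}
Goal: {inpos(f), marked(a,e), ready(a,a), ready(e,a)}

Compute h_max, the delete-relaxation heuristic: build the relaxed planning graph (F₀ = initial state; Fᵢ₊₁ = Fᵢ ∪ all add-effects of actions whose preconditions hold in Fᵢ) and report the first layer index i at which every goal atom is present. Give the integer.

F0 = init (8 atoms)
F1 = F0 ∪ {inpos(a), marked(a,e), near(a,f), near(f,d), ready(a,a), ready(d,a), ready(d,d), ready(e,a), ready(f,a), ready(f,f)}  (18 atoms)
F2 = F1 ∪ {inpos(f), marked(a,f), near(e,a), on(f)}  (22 atoms)
goal ⊆ F2  ⇒  h_max = 2

2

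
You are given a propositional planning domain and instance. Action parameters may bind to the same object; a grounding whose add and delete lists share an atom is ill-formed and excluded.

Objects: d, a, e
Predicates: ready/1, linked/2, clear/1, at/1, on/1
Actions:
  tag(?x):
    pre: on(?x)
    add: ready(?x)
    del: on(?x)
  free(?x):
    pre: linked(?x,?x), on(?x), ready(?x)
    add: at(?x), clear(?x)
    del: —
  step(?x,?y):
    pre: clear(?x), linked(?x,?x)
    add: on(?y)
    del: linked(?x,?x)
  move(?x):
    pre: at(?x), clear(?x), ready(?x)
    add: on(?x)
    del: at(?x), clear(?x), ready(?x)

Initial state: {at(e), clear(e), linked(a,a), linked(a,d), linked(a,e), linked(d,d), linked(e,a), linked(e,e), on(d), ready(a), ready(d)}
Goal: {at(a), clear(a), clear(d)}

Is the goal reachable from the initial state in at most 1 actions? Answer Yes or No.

1. free(d)  →  {at(d), at(e), clear(d), clear(e), linked(a,a), linked(a,d), linked(a,e), linked(d,d), linked(e,a), linked(e,e), on(d), ready(a), ready(d)}
2. step(d,a)  →  {at(d), at(e), clear(d), clear(e), linked(a,a), linked(a,d), linked(a,e), linked(e,a), linked(e,e), on(a), on(d), ready(a), ready(d)}
3. free(a)  →  {at(a), at(d), at(e), clear(a), clear(d), clear(e), linked(a,a), linked(a,d), linked(a,e), linked(e,a), linked(e,e), on(a), on(d), ready(a), ready(d)}
optimal plan length = 3; 3 > 1

No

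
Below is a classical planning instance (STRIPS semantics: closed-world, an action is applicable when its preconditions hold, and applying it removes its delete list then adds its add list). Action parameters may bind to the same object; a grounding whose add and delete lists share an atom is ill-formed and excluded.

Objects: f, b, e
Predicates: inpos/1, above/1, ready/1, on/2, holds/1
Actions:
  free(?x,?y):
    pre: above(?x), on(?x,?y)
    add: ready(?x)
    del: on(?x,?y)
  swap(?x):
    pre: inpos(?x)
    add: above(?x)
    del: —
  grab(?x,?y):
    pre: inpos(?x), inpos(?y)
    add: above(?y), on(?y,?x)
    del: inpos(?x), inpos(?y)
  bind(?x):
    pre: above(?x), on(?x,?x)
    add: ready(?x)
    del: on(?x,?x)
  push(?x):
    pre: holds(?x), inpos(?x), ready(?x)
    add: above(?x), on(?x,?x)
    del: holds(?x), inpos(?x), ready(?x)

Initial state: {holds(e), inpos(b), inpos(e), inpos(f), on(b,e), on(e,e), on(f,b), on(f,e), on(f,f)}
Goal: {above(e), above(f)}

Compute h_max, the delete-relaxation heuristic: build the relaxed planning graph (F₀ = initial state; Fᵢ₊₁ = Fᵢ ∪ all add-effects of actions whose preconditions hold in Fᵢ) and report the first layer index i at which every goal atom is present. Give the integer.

1

F0 = init (9 atoms)
F1 = F0 ∪ {above(b), above(e), above(f), on(b,b), on(b,f), on(e,b), on(e,f)}  (16 atoms)
goal ⊆ F1  ⇒  h_max = 1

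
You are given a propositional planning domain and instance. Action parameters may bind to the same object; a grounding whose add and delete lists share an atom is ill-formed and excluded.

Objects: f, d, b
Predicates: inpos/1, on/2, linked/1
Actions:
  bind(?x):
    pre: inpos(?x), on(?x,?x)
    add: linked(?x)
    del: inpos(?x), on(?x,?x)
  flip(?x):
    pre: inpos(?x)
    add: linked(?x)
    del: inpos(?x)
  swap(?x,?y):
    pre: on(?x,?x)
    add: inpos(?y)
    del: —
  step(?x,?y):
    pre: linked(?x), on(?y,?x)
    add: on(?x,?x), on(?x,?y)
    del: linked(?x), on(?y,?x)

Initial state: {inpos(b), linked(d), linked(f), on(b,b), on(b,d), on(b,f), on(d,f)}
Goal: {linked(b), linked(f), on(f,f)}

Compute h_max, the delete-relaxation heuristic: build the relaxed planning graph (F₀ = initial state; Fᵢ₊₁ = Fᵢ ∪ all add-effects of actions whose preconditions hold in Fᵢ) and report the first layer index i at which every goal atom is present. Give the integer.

1

F0 = init (7 atoms)
F1 = F0 ∪ {inpos(d), inpos(f), linked(b), on(d,b), on(d,d), on(f,b), on(f,d), on(f,f)}  (15 atoms)
goal ⊆ F1  ⇒  h_max = 1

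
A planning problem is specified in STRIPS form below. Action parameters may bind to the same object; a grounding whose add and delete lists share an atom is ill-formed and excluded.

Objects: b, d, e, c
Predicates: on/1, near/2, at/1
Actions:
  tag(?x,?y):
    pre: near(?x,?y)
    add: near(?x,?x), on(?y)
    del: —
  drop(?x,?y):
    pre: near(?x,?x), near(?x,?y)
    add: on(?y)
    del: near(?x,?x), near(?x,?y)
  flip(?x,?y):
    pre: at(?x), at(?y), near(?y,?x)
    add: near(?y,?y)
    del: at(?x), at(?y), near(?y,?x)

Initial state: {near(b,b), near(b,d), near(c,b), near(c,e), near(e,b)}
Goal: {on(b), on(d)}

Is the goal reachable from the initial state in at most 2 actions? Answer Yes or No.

1. tag(b,b)  →  {near(b,b), near(b,d), near(c,b), near(c,e), near(e,b), on(b)}
2. tag(b,d)  →  {near(b,b), near(b,d), near(c,b), near(c,e), near(e,b), on(b), on(d)}
optimal plan length = 2; 2 ≤ 2

Yes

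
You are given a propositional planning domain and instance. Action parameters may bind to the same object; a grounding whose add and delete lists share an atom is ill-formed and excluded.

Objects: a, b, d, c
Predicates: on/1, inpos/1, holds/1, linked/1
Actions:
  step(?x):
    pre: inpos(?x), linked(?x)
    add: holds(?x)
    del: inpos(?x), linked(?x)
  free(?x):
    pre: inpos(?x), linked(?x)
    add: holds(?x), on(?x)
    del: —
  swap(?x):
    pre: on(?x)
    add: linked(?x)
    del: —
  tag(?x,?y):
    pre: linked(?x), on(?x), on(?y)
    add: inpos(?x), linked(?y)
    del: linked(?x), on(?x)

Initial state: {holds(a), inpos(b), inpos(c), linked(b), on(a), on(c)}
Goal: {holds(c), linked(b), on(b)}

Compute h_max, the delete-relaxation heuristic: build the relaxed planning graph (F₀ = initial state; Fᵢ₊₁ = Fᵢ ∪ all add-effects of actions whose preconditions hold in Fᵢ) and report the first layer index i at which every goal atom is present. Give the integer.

F0 = init (6 atoms)
F1 = F0 ∪ {holds(b), linked(a), linked(c), on(b)}  (10 atoms)
F2 = F1 ∪ {holds(c), inpos(a)}  (12 atoms)
goal ⊆ F2  ⇒  h_max = 2

2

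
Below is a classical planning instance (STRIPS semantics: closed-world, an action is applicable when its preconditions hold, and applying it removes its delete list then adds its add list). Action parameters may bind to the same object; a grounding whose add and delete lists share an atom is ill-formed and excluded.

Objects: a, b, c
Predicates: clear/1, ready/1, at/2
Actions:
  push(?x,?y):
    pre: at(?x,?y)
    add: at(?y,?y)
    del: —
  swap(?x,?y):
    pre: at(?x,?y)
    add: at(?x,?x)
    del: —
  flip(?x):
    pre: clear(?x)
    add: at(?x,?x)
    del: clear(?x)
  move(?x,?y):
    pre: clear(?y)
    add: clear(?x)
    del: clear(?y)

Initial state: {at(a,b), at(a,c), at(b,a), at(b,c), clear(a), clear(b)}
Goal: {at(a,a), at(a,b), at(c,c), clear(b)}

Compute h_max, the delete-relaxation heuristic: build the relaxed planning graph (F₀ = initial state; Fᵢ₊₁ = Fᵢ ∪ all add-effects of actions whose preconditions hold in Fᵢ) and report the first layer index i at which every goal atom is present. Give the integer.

F0 = init (6 atoms)
F1 = F0 ∪ {at(a,a), at(b,b), at(c,c), clear(c)}  (10 atoms)
goal ⊆ F1  ⇒  h_max = 1

1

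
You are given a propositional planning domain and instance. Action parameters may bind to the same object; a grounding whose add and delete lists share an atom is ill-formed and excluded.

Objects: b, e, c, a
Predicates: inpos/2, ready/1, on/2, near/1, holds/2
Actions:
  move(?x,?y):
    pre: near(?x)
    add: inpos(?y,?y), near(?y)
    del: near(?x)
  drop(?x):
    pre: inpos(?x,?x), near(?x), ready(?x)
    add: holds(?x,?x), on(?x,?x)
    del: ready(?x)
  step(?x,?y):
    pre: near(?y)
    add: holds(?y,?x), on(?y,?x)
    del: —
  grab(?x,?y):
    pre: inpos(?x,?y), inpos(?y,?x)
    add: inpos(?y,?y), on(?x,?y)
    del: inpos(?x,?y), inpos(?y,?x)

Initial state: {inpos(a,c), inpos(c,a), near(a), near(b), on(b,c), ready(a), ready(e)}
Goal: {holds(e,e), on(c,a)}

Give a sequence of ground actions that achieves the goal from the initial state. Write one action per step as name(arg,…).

move(b,e); drop(e); grab(c,a)

1. move(b,e)  →  {inpos(a,c), inpos(c,a), inpos(e,e), near(a), near(e), on(b,c), ready(a), ready(e)}
2. drop(e)  →  {holds(e,e), inpos(a,c), inpos(c,a), inpos(e,e), near(a), near(e), on(b,c), on(e,e), ready(a)}
3. grab(c,a)  →  {holds(e,e), inpos(a,a), inpos(e,e), near(a), near(e), on(b,c), on(c,a), on(e,e), ready(a)}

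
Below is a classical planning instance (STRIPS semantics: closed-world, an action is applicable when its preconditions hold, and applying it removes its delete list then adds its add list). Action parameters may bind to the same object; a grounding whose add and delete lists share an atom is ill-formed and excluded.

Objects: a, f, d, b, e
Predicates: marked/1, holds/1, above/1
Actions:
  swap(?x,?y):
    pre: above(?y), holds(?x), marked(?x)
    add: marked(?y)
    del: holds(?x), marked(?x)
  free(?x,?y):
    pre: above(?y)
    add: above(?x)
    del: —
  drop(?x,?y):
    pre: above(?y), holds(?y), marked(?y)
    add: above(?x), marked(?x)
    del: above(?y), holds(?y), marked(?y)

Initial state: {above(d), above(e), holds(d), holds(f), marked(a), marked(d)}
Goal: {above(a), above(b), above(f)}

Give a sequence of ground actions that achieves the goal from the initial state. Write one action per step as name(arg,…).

free(a,d); free(f,a); free(b,a)

1. free(a,d)  →  {above(a), above(d), above(e), holds(d), holds(f), marked(a), marked(d)}
2. free(f,a)  →  {above(a), above(d), above(e), above(f), holds(d), holds(f), marked(a), marked(d)}
3. free(b,a)  →  {above(a), above(b), above(d), above(e), above(f), holds(d), holds(f), marked(a), marked(d)}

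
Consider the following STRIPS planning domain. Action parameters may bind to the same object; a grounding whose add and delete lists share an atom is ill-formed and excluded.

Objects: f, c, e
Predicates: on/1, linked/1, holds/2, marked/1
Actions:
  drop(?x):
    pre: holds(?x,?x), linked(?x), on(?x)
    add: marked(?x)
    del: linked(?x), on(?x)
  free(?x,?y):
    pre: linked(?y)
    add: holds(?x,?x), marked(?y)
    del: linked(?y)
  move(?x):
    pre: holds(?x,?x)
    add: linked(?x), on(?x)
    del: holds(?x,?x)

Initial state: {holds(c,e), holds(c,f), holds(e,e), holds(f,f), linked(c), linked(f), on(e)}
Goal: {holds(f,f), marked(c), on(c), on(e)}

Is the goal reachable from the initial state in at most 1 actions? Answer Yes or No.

1. free(c,c)  →  {holds(c,c), holds(c,e), holds(c,f), holds(e,e), holds(f,f), linked(f), marked(c), on(e)}
2. move(c)  →  {holds(c,e), holds(c,f), holds(e,e), holds(f,f), linked(c), linked(f), marked(c), on(c), on(e)}
optimal plan length = 2; 2 > 1

No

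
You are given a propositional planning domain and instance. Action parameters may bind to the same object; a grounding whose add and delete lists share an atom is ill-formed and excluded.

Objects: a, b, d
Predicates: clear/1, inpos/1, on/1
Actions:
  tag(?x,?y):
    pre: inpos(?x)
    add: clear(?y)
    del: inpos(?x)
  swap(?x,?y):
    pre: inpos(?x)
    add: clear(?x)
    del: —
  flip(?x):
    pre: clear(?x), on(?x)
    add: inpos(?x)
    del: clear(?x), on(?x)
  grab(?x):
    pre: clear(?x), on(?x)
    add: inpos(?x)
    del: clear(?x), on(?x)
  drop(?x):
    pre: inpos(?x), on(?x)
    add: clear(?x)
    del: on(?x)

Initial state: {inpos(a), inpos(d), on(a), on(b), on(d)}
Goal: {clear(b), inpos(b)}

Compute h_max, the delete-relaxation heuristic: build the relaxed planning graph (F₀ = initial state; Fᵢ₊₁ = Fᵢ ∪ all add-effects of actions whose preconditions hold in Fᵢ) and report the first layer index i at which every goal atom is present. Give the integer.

2

F0 = init (5 atoms)
F1 = F0 ∪ {clear(a), clear(b), clear(d)}  (8 atoms)
F2 = F1 ∪ {inpos(b)}  (9 atoms)
goal ⊆ F2  ⇒  h_max = 2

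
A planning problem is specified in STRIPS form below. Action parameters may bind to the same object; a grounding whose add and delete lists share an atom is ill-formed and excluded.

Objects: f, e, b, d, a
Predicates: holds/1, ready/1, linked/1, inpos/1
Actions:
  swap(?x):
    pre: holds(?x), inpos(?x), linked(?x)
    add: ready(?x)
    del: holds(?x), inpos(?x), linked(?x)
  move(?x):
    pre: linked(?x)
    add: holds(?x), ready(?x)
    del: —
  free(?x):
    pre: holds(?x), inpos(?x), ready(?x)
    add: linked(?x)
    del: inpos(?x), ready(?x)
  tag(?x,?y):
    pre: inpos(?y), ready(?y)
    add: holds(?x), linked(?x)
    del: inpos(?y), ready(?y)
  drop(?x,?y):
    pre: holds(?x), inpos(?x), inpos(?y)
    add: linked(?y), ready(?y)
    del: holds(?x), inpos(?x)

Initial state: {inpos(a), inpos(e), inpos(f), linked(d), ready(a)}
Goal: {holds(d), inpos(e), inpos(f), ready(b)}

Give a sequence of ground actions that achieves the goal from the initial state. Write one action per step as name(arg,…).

move(d); tag(b,a); move(b)

1. move(d)  →  {holds(d), inpos(a), inpos(e), inpos(f), linked(d), ready(a), ready(d)}
2. tag(b,a)  →  {holds(b), holds(d), inpos(e), inpos(f), linked(b), linked(d), ready(d)}
3. move(b)  →  {holds(b), holds(d), inpos(e), inpos(f), linked(b), linked(d), ready(b), ready(d)}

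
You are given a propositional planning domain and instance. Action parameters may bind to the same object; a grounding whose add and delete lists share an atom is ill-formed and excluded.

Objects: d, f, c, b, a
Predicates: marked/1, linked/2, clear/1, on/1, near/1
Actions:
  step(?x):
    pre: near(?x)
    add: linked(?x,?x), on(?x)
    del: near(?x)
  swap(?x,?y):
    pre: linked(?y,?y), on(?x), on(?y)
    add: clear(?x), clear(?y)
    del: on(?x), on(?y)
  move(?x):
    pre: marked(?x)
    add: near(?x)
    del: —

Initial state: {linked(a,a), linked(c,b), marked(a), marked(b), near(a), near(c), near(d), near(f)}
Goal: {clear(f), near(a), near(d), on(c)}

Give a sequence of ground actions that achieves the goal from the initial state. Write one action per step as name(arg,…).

1. step(f)  →  {linked(a,a), linked(c,b), linked(f,f), marked(a), marked(b), near(a), near(c), near(d), on(f)}
2. step(c)  →  {linked(a,a), linked(c,b), linked(c,c), linked(f,f), marked(a), marked(b), near(a), near(d), on(c), on(f)}
3. swap(f,f)  →  {clear(f), linked(a,a), linked(c,b), linked(c,c), linked(f,f), marked(a), marked(b), near(a), near(d), on(c)}

step(f); step(c); swap(f,f)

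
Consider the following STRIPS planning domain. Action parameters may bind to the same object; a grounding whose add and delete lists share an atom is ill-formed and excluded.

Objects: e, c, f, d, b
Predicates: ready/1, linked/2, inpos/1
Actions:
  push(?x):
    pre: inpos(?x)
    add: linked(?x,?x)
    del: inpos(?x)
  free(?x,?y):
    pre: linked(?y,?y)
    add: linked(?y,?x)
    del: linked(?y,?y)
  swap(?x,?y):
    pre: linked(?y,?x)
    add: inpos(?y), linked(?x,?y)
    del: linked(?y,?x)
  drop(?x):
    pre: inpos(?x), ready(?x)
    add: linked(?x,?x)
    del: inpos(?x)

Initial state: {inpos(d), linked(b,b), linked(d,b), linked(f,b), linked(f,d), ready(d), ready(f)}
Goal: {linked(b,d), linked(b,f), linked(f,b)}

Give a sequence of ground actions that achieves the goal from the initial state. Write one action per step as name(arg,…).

1. free(f,b)  →  {inpos(d), linked(b,f), linked(d,b), linked(f,b), linked(f,d), ready(d), ready(f)}
2. swap(b,d)  →  {inpos(d), linked(b,d), linked(b,f), linked(f,b), linked(f,d), ready(d), ready(f)}

free(f,b); swap(b,d)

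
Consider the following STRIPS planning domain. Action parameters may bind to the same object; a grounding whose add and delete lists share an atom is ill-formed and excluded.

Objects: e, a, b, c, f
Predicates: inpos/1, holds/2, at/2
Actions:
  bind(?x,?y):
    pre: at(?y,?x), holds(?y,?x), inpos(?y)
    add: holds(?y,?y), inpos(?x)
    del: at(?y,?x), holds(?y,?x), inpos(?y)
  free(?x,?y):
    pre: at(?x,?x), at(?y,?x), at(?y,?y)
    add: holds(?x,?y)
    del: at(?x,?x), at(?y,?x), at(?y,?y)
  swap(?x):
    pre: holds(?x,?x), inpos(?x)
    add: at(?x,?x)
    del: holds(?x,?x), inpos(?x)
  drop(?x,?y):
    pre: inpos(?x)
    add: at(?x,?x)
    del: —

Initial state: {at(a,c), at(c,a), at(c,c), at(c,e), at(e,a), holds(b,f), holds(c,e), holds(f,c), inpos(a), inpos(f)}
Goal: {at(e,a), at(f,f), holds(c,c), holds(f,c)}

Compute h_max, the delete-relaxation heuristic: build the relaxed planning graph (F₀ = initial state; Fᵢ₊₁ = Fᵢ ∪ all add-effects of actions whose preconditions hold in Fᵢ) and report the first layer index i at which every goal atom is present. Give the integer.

1

F0 = init (10 atoms)
F1 = F0 ∪ {at(a,a), at(f,f), holds(c,c)}  (13 atoms)
goal ⊆ F1  ⇒  h_max = 1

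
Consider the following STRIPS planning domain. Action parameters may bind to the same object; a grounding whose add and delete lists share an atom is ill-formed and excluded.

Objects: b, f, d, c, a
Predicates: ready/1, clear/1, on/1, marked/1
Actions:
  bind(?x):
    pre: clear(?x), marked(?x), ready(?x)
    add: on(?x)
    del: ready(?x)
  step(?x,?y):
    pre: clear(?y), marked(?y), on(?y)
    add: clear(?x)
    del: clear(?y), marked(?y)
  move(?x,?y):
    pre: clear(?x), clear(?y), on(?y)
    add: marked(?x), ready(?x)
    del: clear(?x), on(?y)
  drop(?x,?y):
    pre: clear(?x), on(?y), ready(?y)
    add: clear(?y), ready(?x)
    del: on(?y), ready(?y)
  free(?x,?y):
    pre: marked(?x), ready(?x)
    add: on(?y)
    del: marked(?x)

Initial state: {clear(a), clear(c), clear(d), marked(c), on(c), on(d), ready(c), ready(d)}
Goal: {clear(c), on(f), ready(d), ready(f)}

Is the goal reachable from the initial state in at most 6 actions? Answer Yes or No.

Yes

1. step(f,c)  →  {clear(a), clear(d), clear(f), on(c), on(d), ready(c), ready(d)}
2. move(f,d)  →  {clear(a), clear(d), marked(f), on(c), ready(c), ready(d), ready(f)}
3. drop(d,c)  →  {clear(a), clear(c), clear(d), marked(f), ready(d), ready(f)}
4. free(f,f)  →  {clear(a), clear(c), clear(d), on(f), ready(d), ready(f)}
optimal plan length = 4; 4 ≤ 6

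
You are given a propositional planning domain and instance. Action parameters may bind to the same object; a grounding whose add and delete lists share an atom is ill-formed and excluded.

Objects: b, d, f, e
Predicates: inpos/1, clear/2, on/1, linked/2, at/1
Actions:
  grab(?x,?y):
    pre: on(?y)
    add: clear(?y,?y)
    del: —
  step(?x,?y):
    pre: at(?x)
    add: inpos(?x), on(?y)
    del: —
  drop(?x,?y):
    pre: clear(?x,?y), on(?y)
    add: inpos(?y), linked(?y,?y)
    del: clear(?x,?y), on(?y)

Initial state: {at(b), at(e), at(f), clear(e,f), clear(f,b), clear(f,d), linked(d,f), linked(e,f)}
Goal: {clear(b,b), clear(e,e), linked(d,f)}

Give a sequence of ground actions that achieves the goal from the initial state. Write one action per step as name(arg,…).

step(b,b); grab(b,b); step(b,e); grab(b,e)

1. step(b,b)  →  {at(b), at(e), at(f), clear(e,f), clear(f,b), clear(f,d), inpos(b), linked(d,f), linked(e,f), on(b)}
2. grab(b,b)  →  {at(b), at(e), at(f), clear(b,b), clear(e,f), clear(f,b), clear(f,d), inpos(b), linked(d,f), linked(e,f), on(b)}
3. step(b,e)  →  {at(b), at(e), at(f), clear(b,b), clear(e,f), clear(f,b), clear(f,d), inpos(b), linked(d,f), linked(e,f), on(b), on(e)}
4. grab(b,e)  →  {at(b), at(e), at(f), clear(b,b), clear(e,e), clear(e,f), clear(f,b), clear(f,d), inpos(b), linked(d,f), linked(e,f), on(b), on(e)}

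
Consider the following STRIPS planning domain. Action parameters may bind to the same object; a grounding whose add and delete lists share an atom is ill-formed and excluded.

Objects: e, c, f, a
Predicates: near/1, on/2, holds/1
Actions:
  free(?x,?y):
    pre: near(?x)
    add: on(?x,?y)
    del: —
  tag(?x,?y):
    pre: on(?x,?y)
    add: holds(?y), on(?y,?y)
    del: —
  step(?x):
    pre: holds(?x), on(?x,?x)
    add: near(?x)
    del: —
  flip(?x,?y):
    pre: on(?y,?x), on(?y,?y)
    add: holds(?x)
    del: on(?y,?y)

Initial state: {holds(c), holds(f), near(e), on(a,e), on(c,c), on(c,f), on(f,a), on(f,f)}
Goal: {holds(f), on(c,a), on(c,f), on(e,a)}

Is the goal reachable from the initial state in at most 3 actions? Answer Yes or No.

1. free(e,a)  →  {holds(c), holds(f), near(e), on(a,e), on(c,c), on(c,f), on(e,a), on(f,a), on(f,f)}
2. step(c)  →  {holds(c), holds(f), near(c), near(e), on(a,e), on(c,c), on(c,f), on(e,a), on(f,a), on(f,f)}
3. free(c,a)  →  {holds(c), holds(f), near(c), near(e), on(a,e), on(c,a), on(c,c), on(c,f), on(e,a), on(f,a), on(f,f)}
optimal plan length = 3; 3 ≤ 3

Yes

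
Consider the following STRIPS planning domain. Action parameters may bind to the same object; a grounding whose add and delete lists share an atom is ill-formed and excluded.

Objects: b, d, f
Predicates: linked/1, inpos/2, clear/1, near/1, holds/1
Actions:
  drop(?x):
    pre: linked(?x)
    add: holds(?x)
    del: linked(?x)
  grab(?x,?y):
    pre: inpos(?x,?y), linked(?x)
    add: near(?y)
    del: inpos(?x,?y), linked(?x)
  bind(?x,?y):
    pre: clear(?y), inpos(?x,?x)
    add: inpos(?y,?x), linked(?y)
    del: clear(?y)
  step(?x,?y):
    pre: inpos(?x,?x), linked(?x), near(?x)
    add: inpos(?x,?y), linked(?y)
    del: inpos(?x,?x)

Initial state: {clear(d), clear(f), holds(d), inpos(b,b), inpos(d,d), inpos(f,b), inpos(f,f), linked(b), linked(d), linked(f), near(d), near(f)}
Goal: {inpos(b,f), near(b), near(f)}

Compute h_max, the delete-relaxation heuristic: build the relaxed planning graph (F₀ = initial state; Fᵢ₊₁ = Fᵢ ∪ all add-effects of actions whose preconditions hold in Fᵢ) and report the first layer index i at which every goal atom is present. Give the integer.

F0 = init (12 atoms)
F1 = F0 ∪ {holds(b), holds(f), inpos(d,b), inpos(d,f), inpos(f,d), near(b)}  (18 atoms)
F2 = F1 ∪ {inpos(b,d), inpos(b,f)}  (20 atoms)
goal ⊆ F2  ⇒  h_max = 2

2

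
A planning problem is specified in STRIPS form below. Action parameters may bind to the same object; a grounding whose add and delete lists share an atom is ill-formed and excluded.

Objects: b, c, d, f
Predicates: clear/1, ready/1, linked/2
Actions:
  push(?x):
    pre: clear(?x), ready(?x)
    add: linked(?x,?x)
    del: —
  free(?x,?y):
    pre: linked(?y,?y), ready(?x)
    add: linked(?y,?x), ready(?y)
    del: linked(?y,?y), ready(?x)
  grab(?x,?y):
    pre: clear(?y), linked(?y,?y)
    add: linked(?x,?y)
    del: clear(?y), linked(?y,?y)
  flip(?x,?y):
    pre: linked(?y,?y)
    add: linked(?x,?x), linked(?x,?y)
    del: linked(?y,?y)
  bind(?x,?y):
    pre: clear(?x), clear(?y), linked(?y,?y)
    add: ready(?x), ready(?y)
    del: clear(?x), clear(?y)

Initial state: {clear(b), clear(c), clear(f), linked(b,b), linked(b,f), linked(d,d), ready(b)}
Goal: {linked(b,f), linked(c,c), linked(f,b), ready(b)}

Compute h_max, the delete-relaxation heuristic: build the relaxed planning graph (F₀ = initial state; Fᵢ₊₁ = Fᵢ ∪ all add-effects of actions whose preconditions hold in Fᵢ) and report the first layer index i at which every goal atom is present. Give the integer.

F0 = init (7 atoms)
F1 = F0 ∪ {linked(b,d), linked(c,b), linked(c,c), linked(c,d), linked(d,b), linked(f,b), linked(f,d), linked(f,f), ready(c), ready(d), ready(f)}  (18 atoms)
goal ⊆ F1  ⇒  h_max = 1

1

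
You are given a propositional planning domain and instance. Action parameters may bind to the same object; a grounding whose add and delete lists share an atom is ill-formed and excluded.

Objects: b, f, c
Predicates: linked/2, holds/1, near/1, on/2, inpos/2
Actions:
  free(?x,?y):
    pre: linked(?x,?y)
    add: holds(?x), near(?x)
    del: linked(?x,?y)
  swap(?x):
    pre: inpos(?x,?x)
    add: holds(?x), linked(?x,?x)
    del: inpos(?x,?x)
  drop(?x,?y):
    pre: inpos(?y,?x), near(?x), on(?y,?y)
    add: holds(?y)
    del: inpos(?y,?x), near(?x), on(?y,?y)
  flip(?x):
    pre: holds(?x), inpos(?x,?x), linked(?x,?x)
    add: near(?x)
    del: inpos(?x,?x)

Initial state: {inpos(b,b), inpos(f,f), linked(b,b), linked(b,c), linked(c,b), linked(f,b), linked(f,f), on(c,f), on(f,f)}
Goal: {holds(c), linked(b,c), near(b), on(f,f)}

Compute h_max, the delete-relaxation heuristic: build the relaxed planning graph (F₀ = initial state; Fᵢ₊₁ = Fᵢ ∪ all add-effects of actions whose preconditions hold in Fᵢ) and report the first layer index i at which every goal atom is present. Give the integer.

1

F0 = init (9 atoms)
F1 = F0 ∪ {holds(b), holds(c), holds(f), near(b), near(c), near(f)}  (15 atoms)
goal ⊆ F1  ⇒  h_max = 1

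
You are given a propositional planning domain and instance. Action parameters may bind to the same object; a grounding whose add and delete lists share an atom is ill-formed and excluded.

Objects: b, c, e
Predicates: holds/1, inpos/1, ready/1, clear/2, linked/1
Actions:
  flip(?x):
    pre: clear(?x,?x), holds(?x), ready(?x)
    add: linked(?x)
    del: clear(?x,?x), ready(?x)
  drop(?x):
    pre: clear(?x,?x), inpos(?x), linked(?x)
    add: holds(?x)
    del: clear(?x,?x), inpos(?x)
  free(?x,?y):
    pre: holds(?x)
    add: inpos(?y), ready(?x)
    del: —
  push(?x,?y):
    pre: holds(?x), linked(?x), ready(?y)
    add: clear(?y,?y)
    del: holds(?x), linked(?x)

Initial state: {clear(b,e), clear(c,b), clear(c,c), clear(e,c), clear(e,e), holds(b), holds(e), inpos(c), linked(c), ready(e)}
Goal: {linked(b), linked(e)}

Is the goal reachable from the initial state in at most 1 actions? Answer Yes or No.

1. flip(e)  →  {clear(b,e), clear(c,b), clear(c,c), clear(e,c), holds(b), holds(e), inpos(c), linked(c), linked(e)}
2. drop(c)  →  {clear(b,e), clear(c,b), clear(e,c), holds(b), holds(c), holds(e), linked(c), linked(e)}
3. free(b,b)  →  {clear(b,e), clear(c,b), clear(e,c), holds(b), holds(c), holds(e), inpos(b), linked(c), linked(e), ready(b)}
4. push(c,b)  →  {clear(b,b), clear(b,e), clear(c,b), clear(e,c), holds(b), holds(e), inpos(b), linked(e), ready(b)}
5. flip(b)  →  {clear(b,e), clear(c,b), clear(e,c), holds(b), holds(e), inpos(b), linked(b), linked(e)}
optimal plan length = 5; 5 > 1

No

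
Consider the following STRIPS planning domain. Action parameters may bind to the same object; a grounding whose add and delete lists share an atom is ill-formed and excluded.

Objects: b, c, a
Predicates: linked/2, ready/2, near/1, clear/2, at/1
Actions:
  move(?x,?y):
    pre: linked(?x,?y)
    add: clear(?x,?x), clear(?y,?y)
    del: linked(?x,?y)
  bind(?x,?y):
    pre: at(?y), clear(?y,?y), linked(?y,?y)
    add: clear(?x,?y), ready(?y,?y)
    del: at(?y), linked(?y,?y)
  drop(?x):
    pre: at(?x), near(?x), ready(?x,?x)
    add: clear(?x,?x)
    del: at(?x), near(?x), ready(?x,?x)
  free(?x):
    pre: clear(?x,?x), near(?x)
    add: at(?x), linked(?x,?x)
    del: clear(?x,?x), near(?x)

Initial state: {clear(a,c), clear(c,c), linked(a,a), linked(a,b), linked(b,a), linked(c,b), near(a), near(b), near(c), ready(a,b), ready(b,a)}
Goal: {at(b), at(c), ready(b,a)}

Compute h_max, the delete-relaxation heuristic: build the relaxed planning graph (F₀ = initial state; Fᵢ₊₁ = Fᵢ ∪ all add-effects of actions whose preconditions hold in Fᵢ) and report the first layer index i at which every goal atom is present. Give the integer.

2

F0 = init (11 atoms)
F1 = F0 ∪ {at(c), clear(a,a), clear(b,b), linked(c,c)}  (15 atoms)
F2 = F1 ∪ {at(a), at(b), clear(b,c), linked(b,b), ready(c,c)}  (20 atoms)
goal ⊆ F2  ⇒  h_max = 2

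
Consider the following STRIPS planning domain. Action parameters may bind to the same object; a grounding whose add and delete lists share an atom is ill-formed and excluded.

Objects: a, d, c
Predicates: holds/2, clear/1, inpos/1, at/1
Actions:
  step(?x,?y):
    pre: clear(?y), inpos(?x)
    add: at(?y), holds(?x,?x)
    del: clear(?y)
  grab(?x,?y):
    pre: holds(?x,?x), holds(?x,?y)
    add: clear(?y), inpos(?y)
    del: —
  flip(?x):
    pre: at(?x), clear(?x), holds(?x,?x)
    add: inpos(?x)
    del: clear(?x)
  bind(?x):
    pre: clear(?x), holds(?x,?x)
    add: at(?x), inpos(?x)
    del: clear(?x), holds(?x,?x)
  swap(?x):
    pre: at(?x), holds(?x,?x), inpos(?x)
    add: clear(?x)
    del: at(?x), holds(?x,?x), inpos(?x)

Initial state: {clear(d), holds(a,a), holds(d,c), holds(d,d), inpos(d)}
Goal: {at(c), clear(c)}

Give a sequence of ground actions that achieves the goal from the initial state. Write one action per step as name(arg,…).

grab(d,c); step(d,c); grab(d,c)

1. grab(d,c)  →  {clear(c), clear(d), holds(a,a), holds(d,c), holds(d,d), inpos(c), inpos(d)}
2. step(d,c)  →  {at(c), clear(d), holds(a,a), holds(d,c), holds(d,d), inpos(c), inpos(d)}
3. grab(d,c)  →  {at(c), clear(c), clear(d), holds(a,a), holds(d,c), holds(d,d), inpos(c), inpos(d)}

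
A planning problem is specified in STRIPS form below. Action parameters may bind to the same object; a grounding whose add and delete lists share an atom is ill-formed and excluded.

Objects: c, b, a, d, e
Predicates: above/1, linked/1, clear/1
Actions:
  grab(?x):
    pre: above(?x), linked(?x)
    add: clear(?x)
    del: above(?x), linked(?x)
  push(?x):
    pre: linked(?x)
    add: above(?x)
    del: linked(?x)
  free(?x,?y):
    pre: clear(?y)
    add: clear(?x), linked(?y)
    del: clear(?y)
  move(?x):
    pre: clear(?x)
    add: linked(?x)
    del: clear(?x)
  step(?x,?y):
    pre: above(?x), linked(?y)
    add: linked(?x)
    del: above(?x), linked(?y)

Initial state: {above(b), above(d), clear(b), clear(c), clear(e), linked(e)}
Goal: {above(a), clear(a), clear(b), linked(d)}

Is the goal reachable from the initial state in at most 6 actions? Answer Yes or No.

1. free(a,c)  →  {above(b), above(d), clear(a), clear(b), clear(e), linked(c), linked(e)}
2. free(d,a)  →  {above(b), above(d), clear(b), clear(d), clear(e), linked(a), linked(c), linked(e)}
3. push(a)  →  {above(a), above(b), above(d), clear(b), clear(d), clear(e), linked(c), linked(e)}
4. free(a,d)  →  {above(a), above(b), above(d), clear(a), clear(b), clear(e), linked(c), linked(d), linked(e)}
optimal plan length = 4; 4 ≤ 6

Yes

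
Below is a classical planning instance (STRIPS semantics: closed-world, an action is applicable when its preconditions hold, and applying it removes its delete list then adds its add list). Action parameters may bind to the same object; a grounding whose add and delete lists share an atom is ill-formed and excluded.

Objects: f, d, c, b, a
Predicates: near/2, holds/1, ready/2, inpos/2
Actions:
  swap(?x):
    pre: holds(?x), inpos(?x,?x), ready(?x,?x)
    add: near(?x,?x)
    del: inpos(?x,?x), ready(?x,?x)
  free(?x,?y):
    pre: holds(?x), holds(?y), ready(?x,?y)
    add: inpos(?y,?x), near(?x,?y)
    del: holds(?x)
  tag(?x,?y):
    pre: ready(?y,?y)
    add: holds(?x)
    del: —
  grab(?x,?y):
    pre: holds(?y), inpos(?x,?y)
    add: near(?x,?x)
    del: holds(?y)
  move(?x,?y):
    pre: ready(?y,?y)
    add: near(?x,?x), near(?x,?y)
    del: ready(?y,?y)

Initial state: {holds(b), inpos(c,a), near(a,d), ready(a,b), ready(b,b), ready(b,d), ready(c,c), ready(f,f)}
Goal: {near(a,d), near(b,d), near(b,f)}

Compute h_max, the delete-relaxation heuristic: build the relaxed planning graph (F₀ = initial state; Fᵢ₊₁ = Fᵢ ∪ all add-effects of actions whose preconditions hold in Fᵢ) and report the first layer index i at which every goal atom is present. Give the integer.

F0 = init (8 atoms)
F1 = F0 ∪ {holds(a), holds(c), holds(d), holds(f), inpos(b,b), near(a,a), near(a,b), near(a,c), near(a,f), near(b,b), near(b,c), near(b,f), near(c,b), near(c,c), near(c,f), near(d,b), near(d,c), near(d,d), near(d,f), near(f,b), near(f,c), near(f,f)}  (30 atoms)
F2 = F1 ∪ {inpos(b,a), inpos(c,c), inpos(d,b), inpos(f,f), near(b,d)}  (35 atoms)
goal ⊆ F2  ⇒  h_max = 2

2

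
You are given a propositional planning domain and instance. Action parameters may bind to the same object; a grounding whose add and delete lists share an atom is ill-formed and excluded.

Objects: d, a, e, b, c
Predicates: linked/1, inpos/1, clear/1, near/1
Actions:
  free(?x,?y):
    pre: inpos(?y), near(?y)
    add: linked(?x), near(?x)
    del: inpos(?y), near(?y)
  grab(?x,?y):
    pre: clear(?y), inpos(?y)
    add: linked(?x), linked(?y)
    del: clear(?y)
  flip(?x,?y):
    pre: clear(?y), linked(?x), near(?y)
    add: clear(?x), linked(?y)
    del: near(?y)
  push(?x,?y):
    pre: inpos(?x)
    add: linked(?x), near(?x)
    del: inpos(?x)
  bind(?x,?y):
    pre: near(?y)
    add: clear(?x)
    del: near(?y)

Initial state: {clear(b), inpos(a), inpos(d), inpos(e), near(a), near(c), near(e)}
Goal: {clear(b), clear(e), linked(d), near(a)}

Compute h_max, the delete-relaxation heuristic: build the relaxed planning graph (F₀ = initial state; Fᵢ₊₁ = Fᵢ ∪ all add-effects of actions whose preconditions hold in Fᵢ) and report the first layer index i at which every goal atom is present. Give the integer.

F0 = init (7 atoms)
F1 = F0 ∪ {clear(a), clear(c), clear(d), clear(e), linked(a), linked(b), linked(c), linked(d), linked(e), near(b), near(d)}  (18 atoms)
goal ⊆ F1  ⇒  h_max = 1

1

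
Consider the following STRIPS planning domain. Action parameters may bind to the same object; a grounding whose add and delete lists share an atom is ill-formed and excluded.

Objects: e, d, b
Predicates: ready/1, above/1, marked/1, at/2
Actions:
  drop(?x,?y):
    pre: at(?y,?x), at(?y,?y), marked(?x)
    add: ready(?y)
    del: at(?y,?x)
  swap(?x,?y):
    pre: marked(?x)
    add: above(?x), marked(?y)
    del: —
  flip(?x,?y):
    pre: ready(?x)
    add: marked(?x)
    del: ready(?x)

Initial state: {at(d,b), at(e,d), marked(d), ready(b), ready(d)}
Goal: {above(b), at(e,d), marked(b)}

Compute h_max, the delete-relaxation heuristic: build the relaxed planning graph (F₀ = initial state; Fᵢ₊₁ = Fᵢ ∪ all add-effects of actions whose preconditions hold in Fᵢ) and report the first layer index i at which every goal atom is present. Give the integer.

F0 = init (5 atoms)
F1 = F0 ∪ {above(d), marked(b), marked(e)}  (8 atoms)
F2 = F1 ∪ {above(b), above(e)}  (10 atoms)
goal ⊆ F2  ⇒  h_max = 2

2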